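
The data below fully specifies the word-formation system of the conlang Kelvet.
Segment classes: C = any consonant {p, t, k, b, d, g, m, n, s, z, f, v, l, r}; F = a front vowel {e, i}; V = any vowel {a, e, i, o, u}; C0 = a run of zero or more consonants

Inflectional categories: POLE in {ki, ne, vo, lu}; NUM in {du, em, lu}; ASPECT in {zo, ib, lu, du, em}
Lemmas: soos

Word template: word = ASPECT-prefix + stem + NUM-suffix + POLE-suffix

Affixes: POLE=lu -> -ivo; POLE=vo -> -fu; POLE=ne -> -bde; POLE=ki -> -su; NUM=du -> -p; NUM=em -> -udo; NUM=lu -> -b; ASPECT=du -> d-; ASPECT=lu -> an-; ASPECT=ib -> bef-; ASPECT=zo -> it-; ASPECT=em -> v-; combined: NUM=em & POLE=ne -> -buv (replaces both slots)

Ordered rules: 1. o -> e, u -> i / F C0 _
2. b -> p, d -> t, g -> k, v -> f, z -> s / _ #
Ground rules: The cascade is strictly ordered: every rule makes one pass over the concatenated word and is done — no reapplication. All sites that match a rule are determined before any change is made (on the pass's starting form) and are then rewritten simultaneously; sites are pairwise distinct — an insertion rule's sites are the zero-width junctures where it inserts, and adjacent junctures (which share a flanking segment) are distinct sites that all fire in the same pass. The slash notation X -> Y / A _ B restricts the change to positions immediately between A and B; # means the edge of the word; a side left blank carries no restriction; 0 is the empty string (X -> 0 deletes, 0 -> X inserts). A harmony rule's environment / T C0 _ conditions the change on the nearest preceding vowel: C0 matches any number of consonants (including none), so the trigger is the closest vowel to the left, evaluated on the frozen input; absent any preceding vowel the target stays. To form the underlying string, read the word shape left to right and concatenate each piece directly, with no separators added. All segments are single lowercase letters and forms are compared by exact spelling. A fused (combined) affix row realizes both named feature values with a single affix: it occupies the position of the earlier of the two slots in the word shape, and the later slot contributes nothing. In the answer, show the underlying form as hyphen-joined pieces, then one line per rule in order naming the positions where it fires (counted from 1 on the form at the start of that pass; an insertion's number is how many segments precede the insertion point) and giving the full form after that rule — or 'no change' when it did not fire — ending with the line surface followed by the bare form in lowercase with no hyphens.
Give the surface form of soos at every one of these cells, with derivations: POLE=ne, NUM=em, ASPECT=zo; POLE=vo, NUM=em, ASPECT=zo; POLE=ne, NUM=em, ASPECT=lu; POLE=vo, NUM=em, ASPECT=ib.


cell POLE=ne, NUM=em, ASPECT=zo:
underlying: it-soos-buv
1. o -> e, u -> i / F C0 _: fires at position(s) 4: itseosbuv
2. b -> p, d -> t, g -> k, v -> f, z -> s / _ #: fires at position(s) 9: itseosbuf
surface: itseosbuf

cell POLE=vo, NUM=em, ASPECT=zo:
underlying: it-soos-udo-fu
1. o -> e, u -> i / F C0 _: fires at position(s) 4: itseosudofu
2. b -> p, d -> t, g -> k, v -> f, z -> s / _ #: no change
surface: itseosudofu

cell POLE=ne, NUM=em, ASPECT=lu:
underlying: an-soos-buv
1. o -> e, u -> i / F C0 _: no change
2. b -> p, d -> t, g -> k, v -> f, z -> s / _ #: fires at position(s) 9: ansoosbuf
surface: ansoosbuf

cell POLE=vo, NUM=em, ASPECT=ib:
underlying: bef-soos-udo-fu
1. o -> e, u -> i / F C0 _: fires at position(s) 5: befseosudofu
2. b -> p, d -> t, g -> k, v -> f, z -> s / _ #: no change
surface: befseosudofu


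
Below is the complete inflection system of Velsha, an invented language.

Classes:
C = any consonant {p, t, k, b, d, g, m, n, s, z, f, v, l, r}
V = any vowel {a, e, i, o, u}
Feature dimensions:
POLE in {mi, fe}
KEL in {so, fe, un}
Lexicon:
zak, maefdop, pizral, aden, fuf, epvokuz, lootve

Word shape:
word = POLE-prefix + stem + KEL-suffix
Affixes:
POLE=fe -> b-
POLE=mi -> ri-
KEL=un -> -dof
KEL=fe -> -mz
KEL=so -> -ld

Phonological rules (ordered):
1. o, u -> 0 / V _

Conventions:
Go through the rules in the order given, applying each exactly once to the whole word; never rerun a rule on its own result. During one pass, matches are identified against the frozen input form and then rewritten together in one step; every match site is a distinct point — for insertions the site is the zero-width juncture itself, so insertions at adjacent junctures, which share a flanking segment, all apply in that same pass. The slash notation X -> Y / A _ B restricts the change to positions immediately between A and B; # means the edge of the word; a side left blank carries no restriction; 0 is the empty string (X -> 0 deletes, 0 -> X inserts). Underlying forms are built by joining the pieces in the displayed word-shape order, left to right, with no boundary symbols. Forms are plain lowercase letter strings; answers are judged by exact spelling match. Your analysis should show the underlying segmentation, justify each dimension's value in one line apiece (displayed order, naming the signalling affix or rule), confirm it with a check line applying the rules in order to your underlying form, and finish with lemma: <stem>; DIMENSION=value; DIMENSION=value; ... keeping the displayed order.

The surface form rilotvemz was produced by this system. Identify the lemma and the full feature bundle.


underlying: ri-lootve-mz
POLE=mi - signalled by the affix ri-
KEL=fe - signalled by the affix -mz
check: rilootvemz -> rilotvemz
lemma: lootve; POLE=mi; KEL=fe


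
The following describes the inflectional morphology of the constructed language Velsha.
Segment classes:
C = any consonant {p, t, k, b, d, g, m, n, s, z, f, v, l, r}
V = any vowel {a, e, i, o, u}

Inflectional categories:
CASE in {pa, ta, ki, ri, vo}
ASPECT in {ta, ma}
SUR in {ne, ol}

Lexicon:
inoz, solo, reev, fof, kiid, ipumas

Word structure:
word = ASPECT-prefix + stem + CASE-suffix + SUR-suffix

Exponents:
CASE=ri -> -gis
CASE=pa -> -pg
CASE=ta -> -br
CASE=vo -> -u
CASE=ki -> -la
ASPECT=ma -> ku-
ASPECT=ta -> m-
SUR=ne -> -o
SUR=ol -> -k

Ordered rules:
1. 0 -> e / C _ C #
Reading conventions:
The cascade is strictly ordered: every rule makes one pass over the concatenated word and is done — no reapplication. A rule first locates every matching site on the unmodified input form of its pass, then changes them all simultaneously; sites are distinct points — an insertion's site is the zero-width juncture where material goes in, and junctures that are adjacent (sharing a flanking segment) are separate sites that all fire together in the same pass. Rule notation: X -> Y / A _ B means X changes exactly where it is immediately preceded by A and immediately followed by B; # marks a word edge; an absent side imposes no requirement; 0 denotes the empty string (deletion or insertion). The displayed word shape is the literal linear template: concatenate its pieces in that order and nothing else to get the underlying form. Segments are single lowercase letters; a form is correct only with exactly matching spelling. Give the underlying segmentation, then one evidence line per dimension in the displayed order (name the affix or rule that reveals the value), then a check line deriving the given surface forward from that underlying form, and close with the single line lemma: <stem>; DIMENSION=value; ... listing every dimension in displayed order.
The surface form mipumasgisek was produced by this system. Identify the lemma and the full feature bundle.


underlying: m-ipumas-gis-k
CASE=ri - signalled by the affix -gis
ASPECT=ta - signalled by the affix m-
SUR=ol - signalled by the affix -k
check: mipumasgisk -> mipumasgisek
lemma: ipumas; CASE=ri; ASPECT=ta; SUR=ol


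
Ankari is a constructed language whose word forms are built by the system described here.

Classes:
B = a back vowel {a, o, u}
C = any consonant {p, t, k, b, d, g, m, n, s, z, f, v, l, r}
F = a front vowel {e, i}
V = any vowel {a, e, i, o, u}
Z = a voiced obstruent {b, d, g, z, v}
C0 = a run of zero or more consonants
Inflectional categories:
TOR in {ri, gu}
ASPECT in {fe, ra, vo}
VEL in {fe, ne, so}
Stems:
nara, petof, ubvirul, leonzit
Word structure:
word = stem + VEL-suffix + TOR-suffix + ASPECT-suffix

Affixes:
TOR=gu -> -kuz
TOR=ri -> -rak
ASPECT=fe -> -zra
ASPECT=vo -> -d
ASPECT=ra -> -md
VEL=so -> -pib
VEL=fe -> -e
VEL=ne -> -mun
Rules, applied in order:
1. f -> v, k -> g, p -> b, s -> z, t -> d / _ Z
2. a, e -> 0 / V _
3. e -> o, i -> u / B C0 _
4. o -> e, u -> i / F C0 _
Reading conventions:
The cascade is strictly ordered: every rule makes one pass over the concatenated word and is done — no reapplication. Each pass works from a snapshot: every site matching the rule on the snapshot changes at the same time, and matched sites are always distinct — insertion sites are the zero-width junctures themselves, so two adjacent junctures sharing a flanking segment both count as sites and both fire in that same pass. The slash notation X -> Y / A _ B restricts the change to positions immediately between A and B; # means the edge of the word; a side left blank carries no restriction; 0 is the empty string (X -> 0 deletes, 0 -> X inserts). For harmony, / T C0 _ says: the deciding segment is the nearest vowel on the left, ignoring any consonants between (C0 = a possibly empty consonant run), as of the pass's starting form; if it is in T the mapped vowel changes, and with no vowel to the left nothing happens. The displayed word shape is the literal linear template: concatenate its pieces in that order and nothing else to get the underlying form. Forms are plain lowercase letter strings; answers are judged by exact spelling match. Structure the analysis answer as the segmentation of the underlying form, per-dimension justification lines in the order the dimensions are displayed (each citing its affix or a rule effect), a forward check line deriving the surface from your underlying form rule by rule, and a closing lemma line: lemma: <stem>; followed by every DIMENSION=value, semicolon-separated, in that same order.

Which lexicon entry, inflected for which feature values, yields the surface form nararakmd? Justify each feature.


underlying: nara-e-rak-md
TOR=ri - signalled by the affix -rak
ASPECT=ra - signalled by the affix -md
VEL=fe - signalled by the affix -e
check: naraerakmd -> naraerakmd -> nararakmd -> nararakmd -> nararakmd
lemma: nara; TOR=ri; ASPECT=ra; VEL=fe


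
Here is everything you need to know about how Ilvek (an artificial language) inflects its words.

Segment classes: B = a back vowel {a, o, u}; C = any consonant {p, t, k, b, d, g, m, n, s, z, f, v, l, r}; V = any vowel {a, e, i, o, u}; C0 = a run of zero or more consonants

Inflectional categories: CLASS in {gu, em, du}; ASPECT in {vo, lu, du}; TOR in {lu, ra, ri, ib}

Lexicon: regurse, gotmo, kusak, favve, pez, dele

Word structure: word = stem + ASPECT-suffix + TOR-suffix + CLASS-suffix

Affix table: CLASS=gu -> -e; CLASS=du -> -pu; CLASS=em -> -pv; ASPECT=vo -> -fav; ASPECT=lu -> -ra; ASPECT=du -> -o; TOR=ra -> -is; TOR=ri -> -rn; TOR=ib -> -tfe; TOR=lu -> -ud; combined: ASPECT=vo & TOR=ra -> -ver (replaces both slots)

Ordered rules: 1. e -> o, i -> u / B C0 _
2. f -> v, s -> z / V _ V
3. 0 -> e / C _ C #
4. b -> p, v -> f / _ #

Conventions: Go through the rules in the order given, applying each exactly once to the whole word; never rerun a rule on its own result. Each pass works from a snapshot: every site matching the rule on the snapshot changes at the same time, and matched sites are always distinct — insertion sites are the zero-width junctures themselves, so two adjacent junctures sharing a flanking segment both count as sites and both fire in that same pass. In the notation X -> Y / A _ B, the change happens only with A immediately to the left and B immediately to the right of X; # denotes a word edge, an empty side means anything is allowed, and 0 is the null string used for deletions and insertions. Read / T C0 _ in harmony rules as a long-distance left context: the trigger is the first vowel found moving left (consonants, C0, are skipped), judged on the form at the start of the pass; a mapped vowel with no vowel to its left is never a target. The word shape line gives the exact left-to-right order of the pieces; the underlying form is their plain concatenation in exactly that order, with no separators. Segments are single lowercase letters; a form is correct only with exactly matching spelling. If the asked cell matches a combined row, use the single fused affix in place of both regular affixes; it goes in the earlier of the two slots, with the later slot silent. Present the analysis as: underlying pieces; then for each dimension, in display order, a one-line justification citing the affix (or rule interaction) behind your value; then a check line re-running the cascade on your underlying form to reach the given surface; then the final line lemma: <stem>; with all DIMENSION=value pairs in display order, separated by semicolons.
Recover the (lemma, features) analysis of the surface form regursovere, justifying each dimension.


underlying: regurse-ver-e
CLASS=gu - signalled by the affix -e
ASPECT=vo - signalled by the combined affix row
TOR=ra - signalled by the combined affix row
check: regursevere -> regursovere -> regursovere -> regursovere -> regursovere
lemma: regurse; CLASS=gu; ASPECT=vo; TOR=ra


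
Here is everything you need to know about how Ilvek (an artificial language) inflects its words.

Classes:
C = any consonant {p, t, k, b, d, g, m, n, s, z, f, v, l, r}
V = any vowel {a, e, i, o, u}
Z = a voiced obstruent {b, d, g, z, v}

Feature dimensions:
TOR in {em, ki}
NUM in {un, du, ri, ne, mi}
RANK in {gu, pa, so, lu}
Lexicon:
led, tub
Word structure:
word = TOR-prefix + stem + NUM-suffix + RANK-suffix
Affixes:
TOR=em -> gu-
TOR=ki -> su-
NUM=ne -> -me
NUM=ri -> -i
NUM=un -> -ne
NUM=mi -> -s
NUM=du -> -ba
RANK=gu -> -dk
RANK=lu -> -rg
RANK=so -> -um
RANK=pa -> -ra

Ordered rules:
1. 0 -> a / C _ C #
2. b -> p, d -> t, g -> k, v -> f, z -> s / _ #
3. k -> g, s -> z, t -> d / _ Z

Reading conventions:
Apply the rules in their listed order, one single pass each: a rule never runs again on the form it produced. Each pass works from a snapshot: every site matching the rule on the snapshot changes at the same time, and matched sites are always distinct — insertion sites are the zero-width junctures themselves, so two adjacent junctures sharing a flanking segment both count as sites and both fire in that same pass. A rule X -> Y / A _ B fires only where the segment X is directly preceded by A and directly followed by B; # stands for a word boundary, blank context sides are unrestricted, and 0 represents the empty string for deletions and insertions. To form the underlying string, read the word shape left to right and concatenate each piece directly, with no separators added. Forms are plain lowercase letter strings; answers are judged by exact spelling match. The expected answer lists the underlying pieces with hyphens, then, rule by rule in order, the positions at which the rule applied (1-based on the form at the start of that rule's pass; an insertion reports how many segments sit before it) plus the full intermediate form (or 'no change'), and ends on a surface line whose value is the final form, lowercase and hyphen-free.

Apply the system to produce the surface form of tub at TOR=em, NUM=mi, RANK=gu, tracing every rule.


underlying: gu-tub-s-dk
1. 0 -> a / C _ C #: inserts after position(s) 7: gutubsdak
2. b -> p, d -> t, g -> k, v -> f, z -> s / _ #: no change
3. k -> g, s -> z, t -> d / _ Z: fires at position(s) 6: gutubzdak
surface: gutubzdak


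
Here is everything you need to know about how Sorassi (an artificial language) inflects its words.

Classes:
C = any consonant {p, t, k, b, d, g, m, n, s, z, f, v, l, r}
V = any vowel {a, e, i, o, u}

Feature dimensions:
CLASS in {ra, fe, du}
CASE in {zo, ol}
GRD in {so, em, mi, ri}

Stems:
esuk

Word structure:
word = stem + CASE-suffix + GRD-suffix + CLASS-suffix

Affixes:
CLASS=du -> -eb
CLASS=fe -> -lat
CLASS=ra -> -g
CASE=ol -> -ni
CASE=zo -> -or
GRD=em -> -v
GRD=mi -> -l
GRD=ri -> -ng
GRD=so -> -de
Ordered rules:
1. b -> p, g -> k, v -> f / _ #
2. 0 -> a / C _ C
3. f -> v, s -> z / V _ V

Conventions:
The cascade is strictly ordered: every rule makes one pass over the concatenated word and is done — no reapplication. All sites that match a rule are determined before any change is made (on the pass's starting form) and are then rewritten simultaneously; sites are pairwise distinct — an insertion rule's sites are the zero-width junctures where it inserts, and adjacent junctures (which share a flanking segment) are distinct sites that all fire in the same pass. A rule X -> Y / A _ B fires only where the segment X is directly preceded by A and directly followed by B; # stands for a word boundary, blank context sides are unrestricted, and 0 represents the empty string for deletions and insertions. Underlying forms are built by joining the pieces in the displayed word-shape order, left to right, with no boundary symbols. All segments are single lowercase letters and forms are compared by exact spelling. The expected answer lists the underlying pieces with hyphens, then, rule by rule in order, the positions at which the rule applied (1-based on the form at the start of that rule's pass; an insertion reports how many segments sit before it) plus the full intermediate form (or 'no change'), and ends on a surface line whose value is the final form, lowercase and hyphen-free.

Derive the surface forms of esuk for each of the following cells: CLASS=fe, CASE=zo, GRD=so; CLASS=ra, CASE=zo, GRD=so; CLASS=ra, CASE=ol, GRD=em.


cell CLASS=fe, CASE=zo, GRD=so:
underlying: esuk-or-de-lat
1. b -> p, g -> k, v -> f / _ #: no change
2. 0 -> a / C _ C: inserts after position(s) 6: esukoradelat
3. f -> v, s -> z / V _ V: fires at position(s) 2: ezukoradelat
surface: ezukoradelat

cell CLASS=ra, CASE=zo, GRD=so:
underlying: esuk-or-de-g
1. b -> p, g -> k, v -> f / _ #: fires at position(s) 9: esukordek
2. 0 -> a / C _ C: inserts after position(s) 6: esukoradek
3. f -> v, s -> z / V _ V: fires at position(s) 2: ezukoradek
surface: ezukoradek

cell CLASS=ra, CASE=ol, GRD=em:
underlying: esuk-ni-v-g
1. b -> p, g -> k, v -> f / _ #: fires at position(s) 8: esuknivk
2. 0 -> a / C _ C: inserts after position(s) 4, 7: esukanivak
3. f -> v, s -> z / V _ V: fires at position(s) 2: ezukanivak
surface: ezukanivak


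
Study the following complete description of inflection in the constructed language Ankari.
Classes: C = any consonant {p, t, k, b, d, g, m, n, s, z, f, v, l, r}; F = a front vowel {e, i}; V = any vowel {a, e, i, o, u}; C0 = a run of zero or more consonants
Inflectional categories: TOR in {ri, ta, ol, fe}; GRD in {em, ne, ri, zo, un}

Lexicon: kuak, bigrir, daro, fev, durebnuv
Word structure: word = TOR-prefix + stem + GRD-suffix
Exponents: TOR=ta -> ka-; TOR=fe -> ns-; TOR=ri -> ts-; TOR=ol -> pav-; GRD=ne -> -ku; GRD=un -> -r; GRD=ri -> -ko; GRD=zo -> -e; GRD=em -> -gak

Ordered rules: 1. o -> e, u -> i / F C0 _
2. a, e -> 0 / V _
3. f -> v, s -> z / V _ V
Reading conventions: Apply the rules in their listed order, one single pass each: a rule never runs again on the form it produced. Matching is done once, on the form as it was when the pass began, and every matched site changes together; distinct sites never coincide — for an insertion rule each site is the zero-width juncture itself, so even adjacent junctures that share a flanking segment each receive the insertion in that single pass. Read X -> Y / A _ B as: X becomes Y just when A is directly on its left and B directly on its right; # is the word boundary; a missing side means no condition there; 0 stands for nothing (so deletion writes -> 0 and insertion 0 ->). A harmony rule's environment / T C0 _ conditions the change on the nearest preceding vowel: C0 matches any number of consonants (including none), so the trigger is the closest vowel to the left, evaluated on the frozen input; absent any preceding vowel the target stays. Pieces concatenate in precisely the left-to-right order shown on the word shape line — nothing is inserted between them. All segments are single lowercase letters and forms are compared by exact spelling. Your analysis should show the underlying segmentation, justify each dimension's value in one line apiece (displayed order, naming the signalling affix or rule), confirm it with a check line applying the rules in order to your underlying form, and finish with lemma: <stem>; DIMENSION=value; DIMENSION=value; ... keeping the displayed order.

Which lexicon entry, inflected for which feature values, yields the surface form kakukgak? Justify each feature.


underlying: ka-kuak-gak
TOR=ta - signalled by the affix ka-
GRD=em - signalled by the affix -gak
check: kakuakgak -> kakuakgak -> kakukgak -> kakukgak
lemma: kuak; TOR=ta; GRD=em


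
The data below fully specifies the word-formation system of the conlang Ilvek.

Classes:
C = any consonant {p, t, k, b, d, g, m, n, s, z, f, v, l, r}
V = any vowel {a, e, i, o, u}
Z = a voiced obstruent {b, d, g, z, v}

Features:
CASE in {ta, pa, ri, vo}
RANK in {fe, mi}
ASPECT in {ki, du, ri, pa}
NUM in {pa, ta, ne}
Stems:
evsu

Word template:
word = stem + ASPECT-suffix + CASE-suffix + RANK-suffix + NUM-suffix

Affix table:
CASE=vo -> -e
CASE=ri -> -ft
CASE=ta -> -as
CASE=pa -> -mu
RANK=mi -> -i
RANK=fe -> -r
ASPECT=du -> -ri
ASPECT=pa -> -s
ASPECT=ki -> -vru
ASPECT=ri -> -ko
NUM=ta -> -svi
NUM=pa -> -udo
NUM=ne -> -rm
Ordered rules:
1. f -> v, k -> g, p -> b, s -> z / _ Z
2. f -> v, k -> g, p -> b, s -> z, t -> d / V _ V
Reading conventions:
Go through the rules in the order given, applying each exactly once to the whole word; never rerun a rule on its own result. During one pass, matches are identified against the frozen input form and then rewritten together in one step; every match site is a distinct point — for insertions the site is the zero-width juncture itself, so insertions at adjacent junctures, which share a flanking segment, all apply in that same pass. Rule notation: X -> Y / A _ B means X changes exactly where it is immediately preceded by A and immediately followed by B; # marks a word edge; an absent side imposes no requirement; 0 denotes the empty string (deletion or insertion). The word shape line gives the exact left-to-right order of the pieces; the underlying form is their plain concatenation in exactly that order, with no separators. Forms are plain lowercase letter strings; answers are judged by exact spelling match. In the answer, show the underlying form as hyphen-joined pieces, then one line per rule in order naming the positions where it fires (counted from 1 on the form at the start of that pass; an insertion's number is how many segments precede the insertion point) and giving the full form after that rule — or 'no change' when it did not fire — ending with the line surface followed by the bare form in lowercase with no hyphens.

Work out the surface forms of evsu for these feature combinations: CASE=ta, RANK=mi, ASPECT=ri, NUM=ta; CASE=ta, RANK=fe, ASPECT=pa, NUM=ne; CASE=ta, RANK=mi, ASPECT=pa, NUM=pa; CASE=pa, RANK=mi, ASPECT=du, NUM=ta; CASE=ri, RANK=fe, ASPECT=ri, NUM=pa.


cell CASE=ta, RANK=mi, ASPECT=ri, NUM=ta:
underlying: evsu-ko-as-i-svi
1. f -> v, k -> g, p -> b, s -> z / _ Z: fires at position(s) 10: evsukoasizvi
2. f -> v, k -> g, p -> b, s -> z, t -> d / V _ V: fires at position(s) 5, 8: evsugoazizvi
surface: evsugoazizvi

cell CASE=ta, RANK=fe, ASPECT=pa, NUM=ne:
underlying: evsu-s-as-r-rm
1. f -> v, k -> g, p -> b, s -> z / _ Z: no change
2. f -> v, k -> g, p -> b, s -> z, t -> d / V _ V: fires at position(s) 5: evsuzasrrm
surface: evsuzasrrm

cell CASE=ta, RANK=mi, ASPECT=pa, NUM=pa:
underlying: evsu-s-as-i-udo
1. f -> v, k -> g, p -> b, s -> z / _ Z: no change
2. f -> v, k -> g, p -> b, s -> z, t -> d / V _ V: fires at position(s) 5, 7: evsuzaziudo
surface: evsuzaziudo

cell CASE=pa, RANK=mi, ASPECT=du, NUM=ta:
underlying: evsu-ri-mu-i-svi
1. f -> v, k -> g, p -> b, s -> z / _ Z: fires at position(s) 10: evsurimuizvi
2. f -> v, k -> g, p -> b, s -> z, t -> d / V _ V: no change
surface: evsurimuizvi

cell CASE=ri, RANK=fe, ASPECT=ri, NUM=pa:
underlying: evsu-ko-ft-r-udo
1. f -> v, k -> g, p -> b, s -> z / _ Z: no change
2. f -> v, k -> g, p -> b, s -> z, t -> d / V _ V: fires at position(s) 5: evsugoftrudo
surface: evsugoftrudo


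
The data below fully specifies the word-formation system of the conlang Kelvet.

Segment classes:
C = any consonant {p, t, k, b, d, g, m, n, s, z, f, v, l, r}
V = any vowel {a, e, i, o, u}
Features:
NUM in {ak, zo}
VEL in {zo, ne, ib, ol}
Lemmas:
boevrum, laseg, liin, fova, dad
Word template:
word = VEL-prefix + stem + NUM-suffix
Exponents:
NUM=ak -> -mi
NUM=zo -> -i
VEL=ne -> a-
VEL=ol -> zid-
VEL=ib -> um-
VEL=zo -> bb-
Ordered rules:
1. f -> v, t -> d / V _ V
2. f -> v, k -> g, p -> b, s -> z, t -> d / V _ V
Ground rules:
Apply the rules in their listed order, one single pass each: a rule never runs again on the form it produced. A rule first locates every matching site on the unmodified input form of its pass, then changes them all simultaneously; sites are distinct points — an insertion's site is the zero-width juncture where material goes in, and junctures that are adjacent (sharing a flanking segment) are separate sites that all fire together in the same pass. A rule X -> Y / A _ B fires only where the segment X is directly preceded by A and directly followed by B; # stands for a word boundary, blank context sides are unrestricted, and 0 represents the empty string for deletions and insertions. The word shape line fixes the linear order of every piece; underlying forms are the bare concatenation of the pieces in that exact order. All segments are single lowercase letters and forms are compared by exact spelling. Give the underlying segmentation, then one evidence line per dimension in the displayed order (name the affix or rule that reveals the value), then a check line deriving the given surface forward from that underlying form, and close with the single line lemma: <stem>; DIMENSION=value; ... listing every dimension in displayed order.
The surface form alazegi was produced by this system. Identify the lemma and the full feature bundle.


underlying: a-laseg-i
NUM=zo - signalled by the affix -i
VEL=ne - signalled by the affix a-
check: alasegi -> alasegi -> alazegi
lemma: laseg; NUM=zo; VEL=ne


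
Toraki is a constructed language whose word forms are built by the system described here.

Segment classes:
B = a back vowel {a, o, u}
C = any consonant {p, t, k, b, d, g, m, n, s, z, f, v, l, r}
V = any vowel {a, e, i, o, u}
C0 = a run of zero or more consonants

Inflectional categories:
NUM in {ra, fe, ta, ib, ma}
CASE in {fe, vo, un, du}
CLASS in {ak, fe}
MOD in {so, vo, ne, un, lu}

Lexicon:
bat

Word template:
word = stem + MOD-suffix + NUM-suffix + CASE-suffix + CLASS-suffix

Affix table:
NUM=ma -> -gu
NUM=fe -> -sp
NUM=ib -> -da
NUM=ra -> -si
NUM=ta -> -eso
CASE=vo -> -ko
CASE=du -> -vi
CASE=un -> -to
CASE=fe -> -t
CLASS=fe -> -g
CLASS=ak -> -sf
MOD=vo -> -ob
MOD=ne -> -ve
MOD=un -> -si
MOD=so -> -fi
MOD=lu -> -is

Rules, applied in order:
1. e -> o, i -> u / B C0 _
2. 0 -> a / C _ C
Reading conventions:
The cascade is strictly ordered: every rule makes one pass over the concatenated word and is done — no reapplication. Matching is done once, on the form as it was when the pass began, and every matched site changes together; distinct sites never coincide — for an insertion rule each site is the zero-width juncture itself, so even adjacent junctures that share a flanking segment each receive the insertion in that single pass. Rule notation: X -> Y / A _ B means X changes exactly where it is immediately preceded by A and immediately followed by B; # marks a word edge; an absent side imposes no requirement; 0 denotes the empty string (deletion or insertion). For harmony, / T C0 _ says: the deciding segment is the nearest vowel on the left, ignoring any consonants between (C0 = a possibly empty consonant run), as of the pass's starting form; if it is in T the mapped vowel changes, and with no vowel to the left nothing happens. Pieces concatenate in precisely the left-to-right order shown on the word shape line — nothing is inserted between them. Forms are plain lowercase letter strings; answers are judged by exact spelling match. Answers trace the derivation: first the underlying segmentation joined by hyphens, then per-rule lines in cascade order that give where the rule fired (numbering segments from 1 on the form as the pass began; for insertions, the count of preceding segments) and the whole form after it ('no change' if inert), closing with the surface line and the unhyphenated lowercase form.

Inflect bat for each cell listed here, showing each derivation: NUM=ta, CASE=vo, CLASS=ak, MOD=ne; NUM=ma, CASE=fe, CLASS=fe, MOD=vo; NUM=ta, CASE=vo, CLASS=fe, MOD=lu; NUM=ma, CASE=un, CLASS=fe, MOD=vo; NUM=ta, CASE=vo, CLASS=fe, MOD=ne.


cell NUM=ta, CASE=vo, CLASS=ak, MOD=ne:
underlying: bat-ve-eso-ko-sf
1. e -> o, i -> u / B C0 _: fires at position(s) 5: batvoesokosf
2. 0 -> a / C _ C: inserts after position(s) 3, 11: batavoesokosaf
surface: batavoesokosaf

cell NUM=ma, CASE=fe, CLASS=fe, MOD=vo:
underlying: bat-ob-gu-t-g
1. e -> o, i -> u / B C0 _: no change
2. 0 -> a / C _ C: inserts after position(s) 5, 8: batobagutag
surface: batobagutag

cell NUM=ta, CASE=vo, CLASS=fe, MOD=lu:
underlying: bat-is-eso-ko-g
1. e -> o, i -> u / B C0 _: fires at position(s) 4: batusesokog
2. 0 -> a / C _ C: no change
surface: batusesokog

cell NUM=ma, CASE=un, CLASS=fe, MOD=vo:
underlying: bat-ob-gu-to-g
1. e -> o, i -> u / B C0 _: no change
2. 0 -> a / C _ C: inserts after position(s) 5: batobagutog
surface: batobagutog

cell NUM=ta, CASE=vo, CLASS=fe, MOD=ne:
underlying: bat-ve-eso-ko-g
1. e -> o, i -> u / B C0 _: fires at position(s) 5: batvoesokog
2. 0 -> a / C _ C: inserts after position(s) 3: batavoesokog
surface: batavoesokog


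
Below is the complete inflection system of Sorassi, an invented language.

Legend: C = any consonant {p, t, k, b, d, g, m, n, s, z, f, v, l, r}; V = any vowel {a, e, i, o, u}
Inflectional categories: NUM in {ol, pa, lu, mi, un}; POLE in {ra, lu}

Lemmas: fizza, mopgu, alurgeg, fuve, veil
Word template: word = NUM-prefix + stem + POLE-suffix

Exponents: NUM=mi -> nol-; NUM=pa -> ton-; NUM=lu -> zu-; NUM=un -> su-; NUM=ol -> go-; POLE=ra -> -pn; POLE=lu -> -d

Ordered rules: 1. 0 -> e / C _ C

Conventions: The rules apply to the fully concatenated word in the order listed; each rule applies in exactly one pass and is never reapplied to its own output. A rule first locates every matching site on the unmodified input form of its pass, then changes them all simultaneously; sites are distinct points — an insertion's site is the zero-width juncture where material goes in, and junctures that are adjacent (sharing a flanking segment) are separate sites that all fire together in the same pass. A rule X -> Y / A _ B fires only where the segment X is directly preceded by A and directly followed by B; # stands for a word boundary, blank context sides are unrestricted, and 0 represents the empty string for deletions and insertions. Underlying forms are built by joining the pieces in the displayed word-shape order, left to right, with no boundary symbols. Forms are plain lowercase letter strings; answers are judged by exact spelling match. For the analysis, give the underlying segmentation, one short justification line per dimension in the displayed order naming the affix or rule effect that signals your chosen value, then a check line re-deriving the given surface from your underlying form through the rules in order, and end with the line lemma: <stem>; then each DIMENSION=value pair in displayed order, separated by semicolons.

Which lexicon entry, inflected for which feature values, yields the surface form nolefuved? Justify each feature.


underlying: nol-fuve-d
NUM=mi - signalled by the affix nol-
POLE=lu - signalled by the affix -d
check: nolfuved -> nolefuved
lemma: fuve; NUM=mi; POLE=lu


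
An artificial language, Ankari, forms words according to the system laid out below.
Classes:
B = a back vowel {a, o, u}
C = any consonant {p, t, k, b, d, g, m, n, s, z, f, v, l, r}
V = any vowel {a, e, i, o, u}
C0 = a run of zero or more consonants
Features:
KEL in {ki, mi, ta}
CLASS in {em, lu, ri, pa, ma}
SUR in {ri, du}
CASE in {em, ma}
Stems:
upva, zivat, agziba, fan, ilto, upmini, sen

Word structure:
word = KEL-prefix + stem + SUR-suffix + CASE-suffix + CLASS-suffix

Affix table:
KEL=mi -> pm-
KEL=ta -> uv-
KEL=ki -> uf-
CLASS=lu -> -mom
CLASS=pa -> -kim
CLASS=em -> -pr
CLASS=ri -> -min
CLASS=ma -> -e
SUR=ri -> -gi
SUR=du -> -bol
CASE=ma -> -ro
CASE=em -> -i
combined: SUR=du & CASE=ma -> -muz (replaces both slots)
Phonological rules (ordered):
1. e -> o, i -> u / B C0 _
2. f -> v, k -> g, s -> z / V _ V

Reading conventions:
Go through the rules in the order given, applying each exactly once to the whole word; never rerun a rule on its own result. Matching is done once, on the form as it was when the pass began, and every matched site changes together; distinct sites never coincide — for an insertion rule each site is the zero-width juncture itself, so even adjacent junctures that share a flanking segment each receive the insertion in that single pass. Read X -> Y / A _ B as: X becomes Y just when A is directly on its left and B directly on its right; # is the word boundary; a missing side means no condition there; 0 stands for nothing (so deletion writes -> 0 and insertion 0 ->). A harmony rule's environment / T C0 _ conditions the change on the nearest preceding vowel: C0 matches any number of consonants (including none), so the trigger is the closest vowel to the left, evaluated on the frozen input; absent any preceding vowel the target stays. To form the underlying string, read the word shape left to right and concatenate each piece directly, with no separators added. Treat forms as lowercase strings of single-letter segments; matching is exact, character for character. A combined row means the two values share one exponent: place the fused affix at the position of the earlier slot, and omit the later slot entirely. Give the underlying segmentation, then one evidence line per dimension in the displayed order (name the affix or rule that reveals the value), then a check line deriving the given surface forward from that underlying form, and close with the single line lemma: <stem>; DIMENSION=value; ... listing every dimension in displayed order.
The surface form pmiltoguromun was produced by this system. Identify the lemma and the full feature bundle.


underlying: pm-ilto-gi-ro-min
KEL=mi - signalled by the affix pm-
CLASS=ri - signalled by the affix -min
SUR=ri - signalled by the affix -gi
CASE=ma - signalled by the affix -ro
check: pmiltogiromin -> pmiltoguromun -> pmiltoguromun
lemma: ilto; KEL=mi; CLASS=ri; SUR=ri; CASE=ma


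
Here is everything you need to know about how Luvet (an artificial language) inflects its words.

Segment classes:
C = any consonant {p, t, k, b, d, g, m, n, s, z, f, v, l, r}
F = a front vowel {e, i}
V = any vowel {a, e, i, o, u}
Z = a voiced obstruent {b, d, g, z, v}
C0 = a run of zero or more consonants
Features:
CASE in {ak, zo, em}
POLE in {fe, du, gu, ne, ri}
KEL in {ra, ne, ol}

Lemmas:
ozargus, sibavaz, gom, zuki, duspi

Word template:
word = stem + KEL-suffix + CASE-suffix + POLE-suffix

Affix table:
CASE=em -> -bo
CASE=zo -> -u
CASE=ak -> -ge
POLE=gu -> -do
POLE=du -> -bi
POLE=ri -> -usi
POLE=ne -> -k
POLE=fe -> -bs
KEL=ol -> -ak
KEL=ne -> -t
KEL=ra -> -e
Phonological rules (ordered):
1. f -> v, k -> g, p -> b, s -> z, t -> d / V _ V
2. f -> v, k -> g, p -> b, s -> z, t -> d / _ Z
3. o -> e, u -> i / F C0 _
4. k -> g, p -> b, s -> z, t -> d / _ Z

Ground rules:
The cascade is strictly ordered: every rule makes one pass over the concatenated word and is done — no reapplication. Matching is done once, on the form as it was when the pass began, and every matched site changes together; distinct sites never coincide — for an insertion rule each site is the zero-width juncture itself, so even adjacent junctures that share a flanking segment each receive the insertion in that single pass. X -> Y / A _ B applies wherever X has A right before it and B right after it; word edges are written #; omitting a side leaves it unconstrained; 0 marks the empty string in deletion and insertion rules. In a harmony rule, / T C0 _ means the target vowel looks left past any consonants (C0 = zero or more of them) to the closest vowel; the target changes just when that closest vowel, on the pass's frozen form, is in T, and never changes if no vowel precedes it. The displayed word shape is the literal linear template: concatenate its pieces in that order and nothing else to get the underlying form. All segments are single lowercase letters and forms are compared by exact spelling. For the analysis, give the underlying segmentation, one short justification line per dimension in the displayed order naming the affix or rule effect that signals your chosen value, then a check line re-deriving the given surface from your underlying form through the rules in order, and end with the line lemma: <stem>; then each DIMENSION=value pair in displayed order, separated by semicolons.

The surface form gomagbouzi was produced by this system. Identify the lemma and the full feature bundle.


underlying: gom-ak-bo-usi
CASE=em - signalled by the affix -bo
POLE=ri - signalled by the affix -usi
KEL=ol - signalled by the affix -ak
check: gomakbousi -> gomakbouzi -> gomagbouzi -> gomagbouzi -> gomagbouzi
lemma: gom; CASE=em; POLE=ri; KEL=ol


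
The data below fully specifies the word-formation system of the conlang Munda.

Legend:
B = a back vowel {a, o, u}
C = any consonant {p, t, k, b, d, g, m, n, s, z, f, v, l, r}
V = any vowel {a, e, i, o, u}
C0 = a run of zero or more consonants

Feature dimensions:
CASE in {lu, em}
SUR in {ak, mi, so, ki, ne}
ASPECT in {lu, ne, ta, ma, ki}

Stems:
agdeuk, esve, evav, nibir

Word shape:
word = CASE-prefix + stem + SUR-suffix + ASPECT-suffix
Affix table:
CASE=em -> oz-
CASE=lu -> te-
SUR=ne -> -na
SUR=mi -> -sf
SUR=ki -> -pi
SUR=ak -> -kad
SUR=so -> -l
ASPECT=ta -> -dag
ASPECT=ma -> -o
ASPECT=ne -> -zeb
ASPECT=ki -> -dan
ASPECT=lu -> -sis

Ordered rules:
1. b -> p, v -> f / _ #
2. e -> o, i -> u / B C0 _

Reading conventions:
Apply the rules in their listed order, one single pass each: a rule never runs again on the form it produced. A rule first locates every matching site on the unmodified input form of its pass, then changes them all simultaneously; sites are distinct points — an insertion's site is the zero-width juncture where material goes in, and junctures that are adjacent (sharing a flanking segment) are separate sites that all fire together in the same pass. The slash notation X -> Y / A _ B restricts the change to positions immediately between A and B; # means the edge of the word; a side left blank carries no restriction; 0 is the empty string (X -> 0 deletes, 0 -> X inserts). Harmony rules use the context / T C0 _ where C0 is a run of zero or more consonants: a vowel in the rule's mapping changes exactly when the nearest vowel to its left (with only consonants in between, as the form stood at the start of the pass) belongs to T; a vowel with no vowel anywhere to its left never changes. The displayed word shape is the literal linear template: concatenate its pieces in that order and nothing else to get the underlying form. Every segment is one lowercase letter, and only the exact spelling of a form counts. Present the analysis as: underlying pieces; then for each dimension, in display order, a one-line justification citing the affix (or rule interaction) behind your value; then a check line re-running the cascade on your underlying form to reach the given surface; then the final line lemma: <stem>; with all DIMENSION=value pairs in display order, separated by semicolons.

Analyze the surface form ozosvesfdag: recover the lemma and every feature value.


underlying: oz-esve-sf-dag
CASE=em - signalled by the affix oz-
SUR=mi - signalled by the affix -sf
ASPECT=ta - signalled by the affix -dag
check: ozesvesfdag -> ozesvesfdag -> ozosvesfdag
lemma: esve; CASE=em; SUR=mi; ASPECT=ta


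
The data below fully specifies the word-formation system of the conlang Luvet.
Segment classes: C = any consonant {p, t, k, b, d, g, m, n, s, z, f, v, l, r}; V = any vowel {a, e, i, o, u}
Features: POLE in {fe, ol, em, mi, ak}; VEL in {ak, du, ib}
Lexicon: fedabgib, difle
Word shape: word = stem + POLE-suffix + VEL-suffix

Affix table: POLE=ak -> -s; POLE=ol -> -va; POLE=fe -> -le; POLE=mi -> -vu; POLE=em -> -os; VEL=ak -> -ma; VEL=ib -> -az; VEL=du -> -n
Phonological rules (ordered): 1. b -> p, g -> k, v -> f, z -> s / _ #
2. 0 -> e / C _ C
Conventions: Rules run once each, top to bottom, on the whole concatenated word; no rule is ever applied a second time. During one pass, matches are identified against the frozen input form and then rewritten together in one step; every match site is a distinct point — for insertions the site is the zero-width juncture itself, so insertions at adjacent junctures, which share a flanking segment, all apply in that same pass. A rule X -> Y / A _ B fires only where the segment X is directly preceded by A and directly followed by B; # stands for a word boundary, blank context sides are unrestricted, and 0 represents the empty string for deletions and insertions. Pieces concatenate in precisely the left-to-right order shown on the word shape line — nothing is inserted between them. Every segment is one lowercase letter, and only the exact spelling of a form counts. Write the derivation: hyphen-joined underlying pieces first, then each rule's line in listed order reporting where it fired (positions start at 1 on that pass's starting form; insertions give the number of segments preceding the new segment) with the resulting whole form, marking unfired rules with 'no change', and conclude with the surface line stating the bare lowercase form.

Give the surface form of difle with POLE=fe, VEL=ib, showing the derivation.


underlying: difle-le-az
1. b -> p, g -> k, v -> f, z -> s / _ #: fires at position(s) 9: difleleas
2. 0 -> e / C _ C: inserts after position(s) 3: difeleleas
surface: difeleleas
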